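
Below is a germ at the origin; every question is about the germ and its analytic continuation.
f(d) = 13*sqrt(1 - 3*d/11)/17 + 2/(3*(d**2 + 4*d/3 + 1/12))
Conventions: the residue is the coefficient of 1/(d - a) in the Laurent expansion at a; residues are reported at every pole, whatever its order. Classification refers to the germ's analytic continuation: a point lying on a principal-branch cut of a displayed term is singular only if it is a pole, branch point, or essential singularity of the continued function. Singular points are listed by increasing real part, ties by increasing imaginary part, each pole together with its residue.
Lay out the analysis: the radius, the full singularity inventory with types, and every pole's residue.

Radius of convergence at 0: 2/3 - (1/6)*sqrt(13).
At -2/3 - (1/6)*sqrt(13): a pole of order 1; residue -(2/13)*sqrt(13).
At -2/3 + (1/6)*sqrt(13): a pole of order 1; residue (2/13)*sqrt(13).
At 11/3: an algebraic (square-root) branch point.

Denominator factor (d**2 + 4*d/3 + 1/12): discriminant 13/9, real irrational roots -2/3 + (1/6)*sqrt(13) and -2/3 - (1/6)*sqrt(13); poles of order 1, moduli 2/3 - (1/6)*sqrt(13) and 2/3 + (1/6)*sqrt(13).
Branch term (13/17)*sqrt(1 - d/(11/3)): its argument vanishes at d = 11/3, a square-root branch point, modulus 11/3.
The radius of convergence is the smallest modulus among the singular points: 2/3 - (1/6)*sqrt(13).
The branch term is analytic at -2/3 - (1/6)*sqrt(13) and contributes nothing to the residue; only the rational part matters.
The factor d**2 + 4*d/3 + 1/12 splits as (d - a)(d - a') with a = -2/3 - (1/6)*sqrt(13), a' = -2/3 + (1/6)*sqrt(13). At the order-1 pole a set g(d) = (d - a)*(rational part) = [2/3] / (d - a').
Simple pole: residue = g(a) at a = -2/3 - (1/6)*sqrt(13), which is -(2/13)*sqrt(13).
The branch term is analytic at -2/3 + (1/6)*sqrt(13) and contributes nothing to the residue; only the rational part matters.
The factor d**2 + 4*d/3 + 1/12 splits as (d - a)(d - a') with a = -2/3 + (1/6)*sqrt(13), a' = -2/3 - (1/6)*sqrt(13). At the order-1 pole a set g(d) = (d - a)*(rational part) = [2/3] / (d - a').
Simple pole: residue = g(a) at a = -2/3 + (1/6)*sqrt(13), which is (2/13)*sqrt(13).
List the singular points by increasing real part (a conjugate pair: the negative imaginary part first).


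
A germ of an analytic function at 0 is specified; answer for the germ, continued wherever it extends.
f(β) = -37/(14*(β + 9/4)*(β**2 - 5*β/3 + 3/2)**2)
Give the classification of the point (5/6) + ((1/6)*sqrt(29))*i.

The point is a pole of order 2.

The denominator factor β**2 - 5*β/3 + 3/2 vanishes at (5/6) + ((1/6)*sqrt(29))*i and appears to the power 2; the numerator there equals -37/14, nonzero, and no other factor vanishes.
Hence a pole whose order is the multiplicity, 2.


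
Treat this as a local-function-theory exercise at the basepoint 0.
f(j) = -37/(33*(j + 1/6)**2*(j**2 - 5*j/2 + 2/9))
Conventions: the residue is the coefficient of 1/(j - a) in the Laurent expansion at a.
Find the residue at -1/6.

The residue is -629/88.

At the order-2 pole -1/6 set g(j) = (j - (-1/6))^2*f(j) = -37/(33*(j**2 - 5*j/2 + 2/9)).
Order-2 pole: residue = g'(a); g'(-1/6) = -629/88, so the residue is -629/88.


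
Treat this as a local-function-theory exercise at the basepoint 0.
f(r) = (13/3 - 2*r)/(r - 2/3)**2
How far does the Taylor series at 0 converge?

The radius of convergence is 2/3.

Denominator factor (r - 2/3)^2: pole of order 2 at 2/3, modulus 2/3.
The radius of convergence is the smallest modulus among the singular points: 2/3.


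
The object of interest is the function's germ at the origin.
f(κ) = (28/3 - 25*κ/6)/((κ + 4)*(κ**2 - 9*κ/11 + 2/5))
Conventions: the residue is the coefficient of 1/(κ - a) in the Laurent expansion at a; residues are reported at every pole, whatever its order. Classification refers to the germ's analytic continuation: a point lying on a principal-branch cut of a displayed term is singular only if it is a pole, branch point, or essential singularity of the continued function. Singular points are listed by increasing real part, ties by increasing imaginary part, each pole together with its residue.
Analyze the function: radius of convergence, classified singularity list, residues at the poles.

Radius of convergence at 0: (1/5)*sqrt(10).
At -4: a pole of order 1; residue 715/541.
At (9/22) - ((1/110)*sqrt(2815))*i: a pole of order 1; residue (-715/1082) + ((29645/913749)*sqrt(2815))*i.
At (9/22) + ((1/110)*sqrt(2815))*i: a pole of order 1; residue (-715/1082) - ((29645/913749)*sqrt(2815))*i.

Denominator factor (κ + 4): pole of order 1 at -4, modulus 4.
Denominator factor (κ**2 - 9*κ/11 + 2/5): discriminant -563/605, complex-conjugate roots (9/22) + ((1/110)*sqrt(2815))*i and (9/22) - ((1/110)*sqrt(2815))*i; poles of order 1, moduli (1/5)*sqrt(10) and (1/5)*sqrt(10).
The radius of convergence is the smallest modulus among the singular points: (1/5)*sqrt(10).
At the order-1 pole -4 set g(κ) = (κ - (-4))*f(κ) = (28/3 - 25*κ/6)/(κ**2 - 9*κ/11 + 2/5).
Simple pole: residue = g(a) at a = -4, which is 715/541.
The factor κ**2 - 9*κ/11 + 2/5 splits as (κ - a)(κ - a') with a = (9/22) - ((1/110)*sqrt(2815))*i, a' = (9/22) + ((1/110)*sqrt(2815))*i. At the order-1 pole a set g(κ) = (κ - a)*f(κ) = [(28/3 - 25*κ/6)/(κ + 4)] / (κ - a').
Simple pole: residue = g(a) at a = (9/22) - ((1/110)*sqrt(2815))*i, which is (-715/1082) + ((29645/913749)*sqrt(2815))*i.
The factor κ**2 - 9*κ/11 + 2/5 splits as (κ - a)(κ - a') with a = (9/22) + ((1/110)*sqrt(2815))*i, a' = (9/22) - ((1/110)*sqrt(2815))*i. At the order-1 pole a set g(κ) = (κ - a)*f(κ) = [(28/3 - 25*κ/6)/(κ + 4)] / (κ - a').
Simple pole: residue = g(a) at a = (9/22) + ((1/110)*sqrt(2815))*i, which is (-715/1082) - ((29645/913749)*sqrt(2815))*i.
List the singular points by increasing real part (a conjugate pair: the negative imaginary part first).


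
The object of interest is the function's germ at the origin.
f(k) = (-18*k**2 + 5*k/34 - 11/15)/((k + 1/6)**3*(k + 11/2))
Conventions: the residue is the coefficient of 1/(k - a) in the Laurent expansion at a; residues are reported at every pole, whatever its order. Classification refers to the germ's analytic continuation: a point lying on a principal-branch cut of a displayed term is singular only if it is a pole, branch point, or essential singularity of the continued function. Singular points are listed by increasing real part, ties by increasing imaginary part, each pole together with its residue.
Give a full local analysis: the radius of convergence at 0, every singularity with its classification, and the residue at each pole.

Radius of convergence at 0: 1/6.
At -11/2: a pole of order 1; residue 5012667/1392640.
At -1/6: a pole of order 3; residue -5012667/1392640.

Denominator factor (k + 1/6)^3: pole of order 3 at -1/6, modulus 1/6.
Denominator factor (k + 11/2): pole of order 1 at -11/2, modulus 11/2.
The radius of convergence is the smallest modulus among the singular points: 1/6.
At the order-1 pole -11/2 set g(k) = (k - (-11/2))*f(k) = (-18*k**2 + 5*k/34 - 11/15)/(k + 1/6)**3.
Simple pole: residue = g(a) at a = -11/2, which is 5012667/1392640.
At the order-3 pole -1/6 set g(k) = (k - (-1/6))^3*f(k) = (-18*k**2 + 5*k/34 - 11/15)/(k + 11/2).
Order-3 pole: residue = g''(a)/2; g''(-1/6) = -5012667/696320, so the residue is -5012667/1392640.
List the singular points by increasing real part (a conjugate pair: the negative imaginary part first).


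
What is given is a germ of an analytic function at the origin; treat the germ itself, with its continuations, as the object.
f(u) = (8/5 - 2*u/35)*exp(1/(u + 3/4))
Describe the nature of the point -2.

There is no denominator, hence no pole anywhere.
The essential point of exp(1/(u - (-3/4))) is -3/4, not -2.
So the germ continues analytically to -2.

The point is a regular point.


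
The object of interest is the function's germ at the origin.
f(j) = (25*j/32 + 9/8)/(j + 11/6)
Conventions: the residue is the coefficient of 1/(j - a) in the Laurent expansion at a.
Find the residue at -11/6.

The residue is -59/192.

At the order-1 pole -11/6 set g(j) = (j - (-11/6))*f(j) = 25*j/32 + 9/8.
Simple pole: residue = g(a) at a = -11/6, which is -59/192.


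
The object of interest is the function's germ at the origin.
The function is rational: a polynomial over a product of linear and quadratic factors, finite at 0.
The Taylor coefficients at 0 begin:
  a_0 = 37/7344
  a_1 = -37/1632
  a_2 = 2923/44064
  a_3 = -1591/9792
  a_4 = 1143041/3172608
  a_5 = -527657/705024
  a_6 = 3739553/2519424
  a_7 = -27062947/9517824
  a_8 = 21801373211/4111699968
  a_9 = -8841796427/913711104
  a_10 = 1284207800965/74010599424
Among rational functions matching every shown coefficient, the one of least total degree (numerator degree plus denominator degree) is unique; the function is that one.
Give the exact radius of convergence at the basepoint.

The radius of convergence is 2/3.

No rational of total degree below 9 reproduces all 11 coefficients; solving the [0/9] Pade equations on them gives f(τ) = 37/(34*(τ + 2/3)**3*(τ**2 + 9)**3), whose expansion matches every shown term.
Denominator factor (τ**2 + 9)^3: discriminant -36, complex-conjugate roots (3)*i and -(3)*i; poles of order 3, moduli 3 and 3.
Denominator factor (τ + 2/3)^3: pole of order 3 at -2/3, modulus 2/3.
The radius of convergence is the smallest modulus among the singular points: 2/3.


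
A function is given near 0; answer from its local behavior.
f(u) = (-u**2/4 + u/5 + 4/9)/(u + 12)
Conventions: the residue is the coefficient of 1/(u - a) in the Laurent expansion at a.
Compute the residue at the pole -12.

The residue is -1708/45.

At the order-1 pole -12 set g(u) = (u - (-12))*f(u) = -u**2/4 + u/5 + 4/9.
Simple pole: residue = g(a) at a = -12, which is -1708/45.


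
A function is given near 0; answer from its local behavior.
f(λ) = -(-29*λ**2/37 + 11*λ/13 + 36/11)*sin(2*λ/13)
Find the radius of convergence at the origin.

The factor -sin(2*λ/13) is entire and contributes no finite singular point.
The polynomial part has no poles.
No finite singular points: the Taylor series at 0 converges everywhere.

The radius of convergence is infinite.


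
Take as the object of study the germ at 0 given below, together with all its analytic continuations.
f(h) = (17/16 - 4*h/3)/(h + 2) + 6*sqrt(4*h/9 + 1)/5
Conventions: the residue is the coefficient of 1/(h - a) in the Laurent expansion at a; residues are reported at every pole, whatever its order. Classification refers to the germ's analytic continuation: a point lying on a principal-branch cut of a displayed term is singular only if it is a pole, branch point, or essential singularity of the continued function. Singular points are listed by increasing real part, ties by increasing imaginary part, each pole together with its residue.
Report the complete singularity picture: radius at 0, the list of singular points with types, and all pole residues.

Denominator factor (h + 2): pole of order 1 at -2, modulus 2.
Branch term (6/5)*sqrt(1 - h/(-9/4)): its argument vanishes at h = -9/4, a square-root branch point, modulus 9/4.
The radius of convergence is the smallest modulus among the singular points: 2.
The branch term is analytic at -2 and contributes nothing to the residue; only the rational part matters.
At the order-1 pole -2 set g(h) = (h - (-2))*(rational part) = 17/16 - 4*h/3.
Simple pole: residue = g(a) at a = -2, which is 179/48.
List the singular points by increasing real part (a conjugate pair: the negative imaginary part first).

Radius of convergence at 0: 2.
At -9/4: an algebraic (square-root) branch point.
At -2: a pole of order 1; residue 179/48.


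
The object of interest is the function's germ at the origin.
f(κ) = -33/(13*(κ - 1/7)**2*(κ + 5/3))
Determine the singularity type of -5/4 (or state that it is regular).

The point is a regular point.

Denominator factors: κ - 1/7 = -39/28 at κ = -5/4; κ + 5/3 = 5/12 at κ = -5/4 — none vanishes.
So the germ continues analytically to -5/4.


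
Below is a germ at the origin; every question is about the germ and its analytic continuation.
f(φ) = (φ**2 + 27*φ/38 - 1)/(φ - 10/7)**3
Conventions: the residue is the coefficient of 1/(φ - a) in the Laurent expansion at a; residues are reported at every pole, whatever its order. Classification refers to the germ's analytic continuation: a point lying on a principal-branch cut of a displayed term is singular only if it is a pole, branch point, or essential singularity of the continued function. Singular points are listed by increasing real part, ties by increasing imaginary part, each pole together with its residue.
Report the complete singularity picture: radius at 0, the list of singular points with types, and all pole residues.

Radius of convergence at 0: 10/7.
At 10/7: a pole of order 3; residue 1.

Denominator factor (φ - 10/7)^3: pole of order 3 at 10/7, modulus 10/7.
The radius of convergence is the smallest modulus among the singular points: 10/7.
At the order-3 pole 10/7 set g(φ) = (φ - (10/7))^3*f(φ) = φ**2 + 27*φ/38 - 1.
Order-3 pole: residue = g''(a)/2; g''(10/7) = 2, so the residue is 1.


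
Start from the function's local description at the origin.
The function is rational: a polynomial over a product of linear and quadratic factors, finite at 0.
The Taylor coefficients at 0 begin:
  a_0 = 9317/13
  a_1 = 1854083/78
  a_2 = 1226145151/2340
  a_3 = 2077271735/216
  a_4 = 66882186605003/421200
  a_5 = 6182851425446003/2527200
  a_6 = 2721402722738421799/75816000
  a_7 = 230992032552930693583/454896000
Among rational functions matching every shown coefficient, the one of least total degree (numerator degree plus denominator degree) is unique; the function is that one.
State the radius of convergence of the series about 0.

No rational of total degree below 5 reproduces all 8 coefficients; solving the [0/5] Pade equations on them gives f(κ) = -35/(26*(κ - 1/11)**3*(κ**2 - 5*κ/12 + 5/2)), whose expansion matches every shown term.
Denominator factor (κ - 1/11)^3: pole of order 3 at 1/11, modulus 1/11.
Denominator factor (κ**2 - 5*κ/12 + 5/2): discriminant -1415/144, complex-conjugate roots (5/24) + ((1/24)*sqrt(1415))*i and (5/24) - ((1/24)*sqrt(1415))*i; poles of order 1, moduli (1/2)*sqrt(10) and (1/2)*sqrt(10).
The radius of convergence is the smallest modulus among the singular points: 1/11.

The radius of convergence is 1/11.


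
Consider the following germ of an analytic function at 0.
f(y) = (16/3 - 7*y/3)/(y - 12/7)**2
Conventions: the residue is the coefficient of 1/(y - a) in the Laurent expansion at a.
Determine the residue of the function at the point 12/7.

At the order-2 pole 12/7 set g(y) = (y - (12/7))^2*f(y) = 16/3 - 7*y/3.
Order-2 pole: residue = g'(a); g'(12/7) = -7/3, so the residue is -7/3.

The residue is -7/3.


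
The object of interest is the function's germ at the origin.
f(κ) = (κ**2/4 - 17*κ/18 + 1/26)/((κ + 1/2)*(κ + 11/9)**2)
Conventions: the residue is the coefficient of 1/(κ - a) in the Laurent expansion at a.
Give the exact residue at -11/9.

The residue is -1865/2197.

At the order-2 pole -11/9 set g(κ) = (κ - (-11/9))^2*f(κ) = (κ**2/4 - 17*κ/18 + 1/26)/(κ + 1/2).
Order-2 pole: residue = g'(a); g'(-11/9) = -1865/2197, so the residue is -1865/2197.


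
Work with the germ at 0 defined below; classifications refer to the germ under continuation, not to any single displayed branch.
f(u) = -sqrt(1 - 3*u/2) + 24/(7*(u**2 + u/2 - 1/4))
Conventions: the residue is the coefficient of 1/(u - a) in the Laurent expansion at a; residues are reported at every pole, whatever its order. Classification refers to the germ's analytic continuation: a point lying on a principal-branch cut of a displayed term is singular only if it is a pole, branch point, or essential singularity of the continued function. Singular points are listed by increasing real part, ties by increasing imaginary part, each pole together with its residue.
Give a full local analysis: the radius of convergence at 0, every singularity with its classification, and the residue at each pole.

Denominator factor (u**2 + u/2 - 1/4): discriminant 5/4, real irrational roots -1/4 + (1/4)*sqrt(5) and -1/4 - (1/4)*sqrt(5); poles of order 1, moduli -1/4 + (1/4)*sqrt(5) and 1/4 + (1/4)*sqrt(5).
Branch term (-1)*sqrt(1 - u/(2/3)): its argument vanishes at u = 2/3, a square-root branch point, modulus 2/3.
The radius of convergence is the smallest modulus among the singular points: -1/4 + (1/4)*sqrt(5).
The branch term is analytic at -1/4 - (1/4)*sqrt(5) and contributes nothing to the residue; only the rational part matters.
The factor u**2 + u/2 - 1/4 splits as (u - a)(u - a') with a = -1/4 - (1/4)*sqrt(5), a' = -1/4 + (1/4)*sqrt(5). At the order-1 pole a set g(u) = (u - a)*(rational part) = [24/7] / (u - a').
Simple pole: residue = g(a) at a = -1/4 - (1/4)*sqrt(5), which is -(48/35)*sqrt(5).
The branch term is analytic at -1/4 + (1/4)*sqrt(5) and contributes nothing to the residue; only the rational part matters.
The factor u**2 + u/2 - 1/4 splits as (u - a)(u - a') with a = -1/4 + (1/4)*sqrt(5), a' = -1/4 - (1/4)*sqrt(5). At the order-1 pole a set g(u) = (u - a)*(rational part) = [24/7] / (u - a').
Simple pole: residue = g(a) at a = -1/4 + (1/4)*sqrt(5), which is (48/35)*sqrt(5).
List the singular points by increasing real part (a conjugate pair: the negative imaginary part first).

Radius of convergence at 0: -1/4 + (1/4)*sqrt(5).
At -1/4 - (1/4)*sqrt(5): a pole of order 1; residue -(48/35)*sqrt(5).
At -1/4 + (1/4)*sqrt(5): a pole of order 1; residue (48/35)*sqrt(5).
At 2/3: an algebraic (square-root) branch point.


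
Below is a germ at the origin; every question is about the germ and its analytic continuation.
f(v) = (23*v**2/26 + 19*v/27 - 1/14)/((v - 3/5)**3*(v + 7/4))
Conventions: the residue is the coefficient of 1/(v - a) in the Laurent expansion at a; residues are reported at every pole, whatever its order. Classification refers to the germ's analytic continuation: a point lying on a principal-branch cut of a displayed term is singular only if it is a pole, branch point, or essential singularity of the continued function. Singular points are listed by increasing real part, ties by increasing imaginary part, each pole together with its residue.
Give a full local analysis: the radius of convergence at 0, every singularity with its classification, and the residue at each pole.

Radius of convergence at 0: 3/5.
At -7/4: a pole of order 1; residue -27640750/255093111.
At 3/5: a pole of order 3; residue 27640750/255093111.

Denominator factor (v + 7/4): pole of order 1 at -7/4, modulus 7/4.
Denominator factor (v - 3/5)^3: pole of order 3 at 3/5, modulus 3/5.
The radius of convergence is the smallest modulus among the singular points: 3/5.
At the order-1 pole -7/4 set g(v) = (v - (-7/4))*f(v) = (23*v**2/26 + 19*v/27 - 1/14)/(v - 3/5)**3.
Simple pole: residue = g(a) at a = -7/4, which is -27640750/255093111.
At the order-3 pole 3/5 set g(v) = (v - (3/5))^3*f(v) = (23*v**2/26 + 19*v/27 - 1/14)/(v + 7/4).
Order-3 pole: residue = g''(a)/2; g''(3/5) = 55281500/255093111, so the residue is 27640750/255093111.
List the singular points by increasing real part (a conjugate pair: the negative imaginary part first).


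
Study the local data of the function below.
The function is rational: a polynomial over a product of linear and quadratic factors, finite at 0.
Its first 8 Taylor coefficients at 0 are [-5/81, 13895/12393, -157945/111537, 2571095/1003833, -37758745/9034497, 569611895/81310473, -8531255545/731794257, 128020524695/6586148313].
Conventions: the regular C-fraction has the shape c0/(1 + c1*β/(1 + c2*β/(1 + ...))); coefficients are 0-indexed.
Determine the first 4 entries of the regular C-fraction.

The regular C-fraction coefficients are [-5/81, 2779/153, -2395276/141729, -340/8337].

Taylor coefficients (read off): a_0 = -5/81, a_1 = 13895/12393, a_2 = -157945/111537, a_3 = 2571095/1003833.
c0 = a_0 = -5/81. Peel one level at a time: if S = 1 + c*β/S' with S'(0) = 1, then c is the β-coefficient of S and S' = c*β/(S - 1).
S_1 = c0/f = 1 + (2779/153)*β + (2395276/7803)*β^2 + ...; c1 = 2779/153.
S_2 = c1*β/(S_1 - 1) = 1 + (-2395276/141729)*β + (-47905520/69505569)*β^2 + ...; c2 = -2395276/141729.
S_3 = c2*β/(S_2 - 1) = 1 + (-340/8337)*β + ...; c3 = -340/8337.


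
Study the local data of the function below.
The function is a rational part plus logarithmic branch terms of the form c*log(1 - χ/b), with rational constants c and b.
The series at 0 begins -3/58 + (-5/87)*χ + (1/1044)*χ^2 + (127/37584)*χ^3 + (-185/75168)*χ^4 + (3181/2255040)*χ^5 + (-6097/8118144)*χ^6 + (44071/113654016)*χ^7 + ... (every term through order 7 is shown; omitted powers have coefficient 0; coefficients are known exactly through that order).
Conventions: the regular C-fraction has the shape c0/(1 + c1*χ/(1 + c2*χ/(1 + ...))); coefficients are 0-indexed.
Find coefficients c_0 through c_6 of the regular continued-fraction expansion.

Taylor coefficients (read off): a_0 = -3/58, a_1 = -5/87, a_2 = 1/1044, a_3 = 127/37584, a_4 = -185/75168, a_5 = 3181/2255040, a_6 = -6097/8118144.
c0 = a_0 = -3/58. Peel one level at a time: if S = 1 + c*χ/S' with S'(0) = 1, then c is the χ-coefficient of S and S' = c*χ/(S - 1).
S_1 = c0/f = 1 + (-10/9)*χ + (203/162)*χ^2 + ...; c1 = -10/9.
S_2 = c1*χ/(S_1 - 1) = 1 + (203/180)*χ + (319/5400)*χ^2 + ...; c2 = 203/180.
S_3 = c2*χ/(S_2 - 1) = 1 + (-11/210)*χ + (275/7056)*χ^2 + ...; c3 = -11/210.
S_4 = c3*χ/(S_3 - 1) = 1 + (125/168)*χ + (527/19008)*χ^2 + ...; c4 = 125/168.
S_5 = c4*χ/(S_4 - 1) = 1 + (-3689/99000)*χ + (1361003/306281250)*χ^2 + ...; c5 = -3689/99000.
S_6 = c5*χ/(S_5 - 1) = 1 + (45748/383625)*χ + ...; c6 = 45748/383625.

The regular C-fraction coefficients are [-3/58, -10/9, 203/180, -11/210, 125/168, -3689/99000, 45748/383625].


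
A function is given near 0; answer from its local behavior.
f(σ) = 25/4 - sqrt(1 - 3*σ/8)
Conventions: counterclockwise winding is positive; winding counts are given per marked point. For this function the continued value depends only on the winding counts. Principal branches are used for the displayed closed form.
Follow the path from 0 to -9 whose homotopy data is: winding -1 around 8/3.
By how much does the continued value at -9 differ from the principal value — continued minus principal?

Continued minus principal equals (1/2)*sqrt(70).

The rational part is single-valued and drops out of the difference; each branch term changes only by its own monodromy.
(-1)*sqrt(1 - σ/(8/3)): winding -1 is odd, the square root flips sign, contributing -2*(-1)*sqrt(1 - (-9)/(8/3)) = -2*(-1)*sqrt(35/8) = (1/2)*sqrt(70).
Summing the contributions at σ = -9 gives (1/2)*sqrt(70).


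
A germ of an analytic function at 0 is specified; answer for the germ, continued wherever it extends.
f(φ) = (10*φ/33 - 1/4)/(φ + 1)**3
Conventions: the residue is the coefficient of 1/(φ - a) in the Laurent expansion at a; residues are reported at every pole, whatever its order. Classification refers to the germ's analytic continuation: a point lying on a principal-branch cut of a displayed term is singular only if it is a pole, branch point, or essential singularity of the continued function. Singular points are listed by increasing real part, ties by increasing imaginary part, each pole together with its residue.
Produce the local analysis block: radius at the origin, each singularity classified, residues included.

Radius of convergence at 0: 1.
At -1: a pole of order 3; residue 0.

Denominator factor (φ + 1)^3: pole of order 3 at -1, modulus 1.
The radius of convergence is the smallest modulus among the singular points: 1.
At the order-3 pole -1 set g(φ) = (φ - (-1))^3*f(φ) = 10*φ/33 - 1/4.
Order-3 pole: residue = g''(a)/2; g''(-1) = 0, so the residue is 0.


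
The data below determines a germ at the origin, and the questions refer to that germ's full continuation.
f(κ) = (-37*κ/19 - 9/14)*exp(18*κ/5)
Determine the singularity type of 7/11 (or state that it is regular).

There is no denominator, hence no pole anywhere.
The factor exp(18*κ/5) is entire.
So the germ continues analytically to 7/11.

The point is a regular point.


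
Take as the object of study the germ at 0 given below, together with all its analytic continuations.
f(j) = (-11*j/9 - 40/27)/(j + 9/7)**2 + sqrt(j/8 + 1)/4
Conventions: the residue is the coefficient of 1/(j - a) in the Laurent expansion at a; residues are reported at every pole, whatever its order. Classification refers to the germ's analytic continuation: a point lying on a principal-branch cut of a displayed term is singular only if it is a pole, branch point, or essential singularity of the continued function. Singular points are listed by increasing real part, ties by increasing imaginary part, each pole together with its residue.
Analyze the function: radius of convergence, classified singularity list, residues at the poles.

Radius of convergence at 0: 9/7.
At -8: an algebraic (square-root) branch point.
At -9/7: a pole of order 2; residue -11/9.

Denominator factor (j + 9/7)^2: pole of order 2 at -9/7, modulus 9/7.
Branch term (1/4)*sqrt(1 - j/(-8)): its argument vanishes at j = -8, a square-root branch point, modulus 8.
The radius of convergence is the smallest modulus among the singular points: 9/7.
The branch term is analytic at -9/7 and contributes nothing to the residue; only the rational part matters.
At the order-2 pole -9/7 set g(j) = (j - (-9/7))^2*(rational part) = -11*j/9 - 40/27.
Order-2 pole: residue = g'(a); g'(-9/7) = -11/9, so the residue is -11/9.
List the singular points by increasing real part (a conjugate pair: the negative imaginary part first).


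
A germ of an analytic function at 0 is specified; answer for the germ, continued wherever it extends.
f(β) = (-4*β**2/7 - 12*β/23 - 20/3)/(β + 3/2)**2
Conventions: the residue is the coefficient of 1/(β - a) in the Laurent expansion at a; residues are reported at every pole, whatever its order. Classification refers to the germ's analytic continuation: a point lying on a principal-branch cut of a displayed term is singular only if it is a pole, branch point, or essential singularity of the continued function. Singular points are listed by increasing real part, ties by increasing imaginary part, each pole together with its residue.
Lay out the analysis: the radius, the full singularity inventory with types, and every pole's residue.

Radius of convergence at 0: 3/2.
At -3/2: a pole of order 2; residue 192/161.

Denominator factor (β + 3/2)^2: pole of order 2 at -3/2, modulus 3/2.
The radius of convergence is the smallest modulus among the singular points: 3/2.
At the order-2 pole -3/2 set g(β) = (β - (-3/2))^2*f(β) = -4*β**2/7 - 12*β/23 - 20/3.
Order-2 pole: residue = g'(a); g'(-3/2) = 192/161, so the residue is 192/161.


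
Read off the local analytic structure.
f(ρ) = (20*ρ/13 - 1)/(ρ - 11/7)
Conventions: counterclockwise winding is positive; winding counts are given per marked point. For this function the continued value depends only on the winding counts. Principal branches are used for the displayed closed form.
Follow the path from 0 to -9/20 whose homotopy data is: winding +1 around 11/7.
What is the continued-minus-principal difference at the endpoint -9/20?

Continued minus principal equals 0.

The function is rational, hence single-valued: continuing it around any pole returns the same value, so the difference is 0.


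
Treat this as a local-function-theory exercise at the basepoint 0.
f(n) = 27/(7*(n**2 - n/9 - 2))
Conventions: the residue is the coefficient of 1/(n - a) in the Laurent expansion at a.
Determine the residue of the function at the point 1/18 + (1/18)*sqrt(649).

The factor n**2 - n/9 - 2 splits as (n - a)(n - a') with a = 1/18 + (1/18)*sqrt(649), a' = 1/18 - (1/18)*sqrt(649). At the order-1 pole a set g(n) = (n - a)*f(n) = [27/7] / (n - a').
Simple pole: residue = g(a) at a = 1/18 + (1/18)*sqrt(649), which is (243/4543)*sqrt(649).

The residue is (243/4543)*sqrt(649).


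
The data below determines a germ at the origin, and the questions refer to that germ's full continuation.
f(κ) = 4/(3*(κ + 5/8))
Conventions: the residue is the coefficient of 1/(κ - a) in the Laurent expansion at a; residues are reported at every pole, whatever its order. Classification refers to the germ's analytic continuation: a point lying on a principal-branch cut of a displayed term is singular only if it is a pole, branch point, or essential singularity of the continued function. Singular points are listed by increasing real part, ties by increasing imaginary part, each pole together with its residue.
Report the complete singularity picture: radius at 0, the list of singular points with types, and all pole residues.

Denominator factor (κ + 5/8): pole of order 1 at -5/8, modulus 5/8.
The radius of convergence is the smallest modulus among the singular points: 5/8.
At the order-1 pole -5/8 set g(κ) = (κ - (-5/8))*f(κ) = 4/3.
Simple pole: residue = g(a) at a = -5/8, which is 4/3.

Radius of convergence at 0: 5/8.
At -5/8: a pole of order 1; residue 4/3.


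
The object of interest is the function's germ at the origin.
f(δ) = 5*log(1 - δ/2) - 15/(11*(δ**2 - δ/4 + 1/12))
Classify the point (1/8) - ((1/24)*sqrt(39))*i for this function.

The denominator factor δ**2 - δ/4 + 1/12 vanishes at (1/8) - ((1/24)*sqrt(39))*i and appears to the power 1; the numerator there equals -15/11, nonzero, and no other factor vanishes.
The branch terms are analytic at this point.
Hence a pole whose order is the multiplicity, 1.

The point is a pole of order 1.


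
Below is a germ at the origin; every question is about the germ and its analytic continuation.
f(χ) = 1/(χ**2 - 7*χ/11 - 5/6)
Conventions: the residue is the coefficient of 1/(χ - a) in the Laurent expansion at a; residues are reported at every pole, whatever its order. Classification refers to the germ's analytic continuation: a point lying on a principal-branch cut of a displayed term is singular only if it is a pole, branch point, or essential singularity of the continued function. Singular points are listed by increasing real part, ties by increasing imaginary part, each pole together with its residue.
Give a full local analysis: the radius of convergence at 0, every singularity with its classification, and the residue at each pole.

Radius of convergence at 0: -7/22 + (1/66)*sqrt(4071).
At 7/22 - (1/66)*sqrt(4071): a pole of order 1; residue -(11/1357)*sqrt(4071).
At 7/22 + (1/66)*sqrt(4071): a pole of order 1; residue (11/1357)*sqrt(4071).

Denominator factor (χ**2 - 7*χ/11 - 5/6): discriminant 1357/363, real irrational roots 7/22 + (1/66)*sqrt(4071) and 7/22 - (1/66)*sqrt(4071); poles of order 1, moduli 7/22 + (1/66)*sqrt(4071) and -7/22 + (1/66)*sqrt(4071).
The radius of convergence is the smallest modulus among the singular points: -7/22 + (1/66)*sqrt(4071).
The factor χ**2 - 7*χ/11 - 5/6 splits as (χ - a)(χ - a') with a = 7/22 - (1/66)*sqrt(4071), a' = 7/22 + (1/66)*sqrt(4071). At the order-1 pole a set g(χ) = (χ - a)*f(χ) = [1] / (χ - a').
Simple pole: residue = g(a) at a = 7/22 - (1/66)*sqrt(4071), which is -(11/1357)*sqrt(4071).
The factor χ**2 - 7*χ/11 - 5/6 splits as (χ - a)(χ - a') with a = 7/22 + (1/66)*sqrt(4071), a' = 7/22 - (1/66)*sqrt(4071). At the order-1 pole a set g(χ) = (χ - a)*f(χ) = [1] / (χ - a').
Simple pole: residue = g(a) at a = 7/22 + (1/66)*sqrt(4071), which is (11/1357)*sqrt(4071).
List the singular points by increasing real part (a conjugate pair: the negative imaginary part first).


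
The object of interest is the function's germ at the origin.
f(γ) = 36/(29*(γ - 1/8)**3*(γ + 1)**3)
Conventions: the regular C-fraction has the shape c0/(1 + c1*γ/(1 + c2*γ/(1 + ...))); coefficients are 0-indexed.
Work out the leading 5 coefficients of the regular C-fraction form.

The regular C-fraction coefficients are [-18432/29, -21, 41/7, -4994/861, 847567/614262].

Taylor coefficients (expand at 0): a_0 = -18432/29, a_1 = -387072/29, a_2 = -5861376/29, a_3 = -75608064/29, a_4 = -887666688/29.
c0 = a_0 = -18432/29. Peel one level at a time: if S = 1 + c*γ/S' with S'(0) = 1, then c is the γ-coefficient of S and S' = c*γ/(S - 1).
S_1 = c0/f = 1 + (-21)*γ + (123)*γ^2 + ...; c1 = -21.
S_2 = c1*γ/(S_1 - 1) = 1 + (41/7)*γ + (4994/147)*γ^2 + ...; c2 = 41/7.
S_3 = c2*γ/(S_2 - 1) = 1 + (-4994/861)*γ + (121081/15129)*γ^2 + ...; c3 = -4994/861.
S_4 = c3*γ/(S_3 - 1) = 1 + (847567/614262)*γ + ...; c4 = 847567/614262.


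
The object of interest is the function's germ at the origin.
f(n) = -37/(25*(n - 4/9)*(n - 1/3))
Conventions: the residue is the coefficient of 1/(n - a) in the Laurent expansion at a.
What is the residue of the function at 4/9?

The residue is -333/25.

At the order-1 pole 4/9 set g(n) = (n - (4/9))*f(n) = -37/(25*(n - 1/3)).
Simple pole: residue = g(a) at a = 4/9, which is -333/25.


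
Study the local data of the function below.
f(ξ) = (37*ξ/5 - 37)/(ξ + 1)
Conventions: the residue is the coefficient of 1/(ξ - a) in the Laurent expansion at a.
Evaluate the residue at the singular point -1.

At the order-1 pole -1 set g(ξ) = (ξ - (-1))*f(ξ) = 37*ξ/5 - 37.
Simple pole: residue = g(a) at a = -1, which is -222/5.

The residue is -222/5.


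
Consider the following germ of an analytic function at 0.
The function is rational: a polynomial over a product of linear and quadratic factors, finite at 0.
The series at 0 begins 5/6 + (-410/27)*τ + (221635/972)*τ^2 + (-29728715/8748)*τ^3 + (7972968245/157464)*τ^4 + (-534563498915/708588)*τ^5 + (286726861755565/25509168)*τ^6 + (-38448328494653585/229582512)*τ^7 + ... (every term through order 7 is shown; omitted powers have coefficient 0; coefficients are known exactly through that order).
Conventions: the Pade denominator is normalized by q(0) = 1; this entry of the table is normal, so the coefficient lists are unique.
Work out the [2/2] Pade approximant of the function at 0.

Taylor coefficients needed (read off): a_0 = 5/6, a_1 = -410/27, a_2 = 221635/972, a_3 = -29728715/8748, a_4 = 7972968245/157464.
Write the denominator as Q(τ) = 1 + q1*τ + q2*τ^2. Requiring Q*f - P = O(τ^5) with deg P <= 2 kills the coefficients of τ^3..τ^4 in Q*f:
  τ^3: a_3 + q1*a_2 + q2*a_1 = 0, i.e. -29728715/8748 + (221635/972)*q1 + (-410/27)*q2 = 0.
  τ^4: a_4 + q1*a_3 + q2*a_2 = 0, i.e. 7972968245/157464 + (-29728715/8748)*q1 + (221635/972)*q2 = 0.
Solving this linear system: q1 = 1009181/65241, q2 = 1106555/130482.
The numerator is Q*f truncated at degree 2: P0 = a_0 = 5/6; P1 = a_1 + q1*a_0 = -299425/130482; P2 = a_2 + q1*a_1 + q2*a_0 = 25375/130482.

The Pade approximant has numerator coefficients [5/6, -299425/130482, 25375/130482]; denominator coefficients [1, 1009181/65241, 1106555/130482].


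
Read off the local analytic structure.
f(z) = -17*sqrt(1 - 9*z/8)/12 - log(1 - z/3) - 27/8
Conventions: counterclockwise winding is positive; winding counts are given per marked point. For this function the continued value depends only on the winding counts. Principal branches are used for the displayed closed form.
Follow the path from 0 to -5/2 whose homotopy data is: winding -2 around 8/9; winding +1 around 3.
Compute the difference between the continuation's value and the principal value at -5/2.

Continued minus principal equals -(2)*pi*i.

The rational part is single-valued and drops out of the difference; each branch term changes only by its own monodromy.
(-1)*log(1 - z/(3)): each positive loop around 3 adds 2*pi*i to the log, so winding +1 contributes (-1)*(1)*2*pi*i = -(2)*pi*i.
(-17/12)*sqrt(1 - z/(8/9)): winding -2 is even, the square root returns to the same sheet, contribution 0.
Summing the contributions at z = -5/2 gives -(2)*pi*i.


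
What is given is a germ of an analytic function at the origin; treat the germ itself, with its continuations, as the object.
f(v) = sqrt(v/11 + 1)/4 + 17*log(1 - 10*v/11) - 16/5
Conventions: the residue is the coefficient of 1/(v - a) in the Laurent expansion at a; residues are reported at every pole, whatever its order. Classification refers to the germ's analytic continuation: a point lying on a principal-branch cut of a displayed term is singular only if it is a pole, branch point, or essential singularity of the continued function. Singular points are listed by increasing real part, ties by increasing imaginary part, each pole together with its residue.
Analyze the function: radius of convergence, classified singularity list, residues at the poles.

Radius of convergence at 0: 11/10.
At -11: an algebraic (square-root) branch point.
At 11/10: a logarithmic branch point.

Branch term (1/4)*sqrt(1 - v/(-11)): its argument vanishes at v = -11, a square-root branch point, modulus 11.
Branch term (17)*log(1 - v/(11/10)): its argument vanishes at v = 11/10, a logarithmic branch point, modulus 11/10.
The radius of convergence is the smallest modulus among the singular points: 11/10.
List the singular points by increasing real part (a conjugate pair: the negative imaginary part first).


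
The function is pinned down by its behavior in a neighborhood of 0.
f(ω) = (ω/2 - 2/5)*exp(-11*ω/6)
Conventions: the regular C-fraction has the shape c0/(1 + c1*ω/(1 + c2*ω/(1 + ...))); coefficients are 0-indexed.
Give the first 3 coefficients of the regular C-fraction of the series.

The regular C-fraction coefficients are [-2/5, 37/12, -797/444].

Taylor coefficients (expand at 0): a_0 = -2/5, a_1 = 37/30, a_2 = -143/90.
c0 = a_0 = -2/5. Peel one level at a time: if S = 1 + c*ω/S' with S'(0) = 1, then c is the ω-coefficient of S and S' = c*ω/(S - 1).
S_1 = c0/f = 1 + (37/12)*ω + (797/144)*ω^2 + ...; c1 = 37/12.
S_2 = c1*ω/(S_1 - 1) = 1 + (-797/444)*ω + ...; c2 = -797/444.


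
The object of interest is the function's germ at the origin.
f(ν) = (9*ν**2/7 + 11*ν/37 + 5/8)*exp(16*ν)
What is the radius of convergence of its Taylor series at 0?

The factor exp(16*ν) is entire and contributes no finite singular point.
The polynomial part has no poles.
No finite singular points: the Taylor series at 0 converges everywhere.

The radius of convergence is infinite.


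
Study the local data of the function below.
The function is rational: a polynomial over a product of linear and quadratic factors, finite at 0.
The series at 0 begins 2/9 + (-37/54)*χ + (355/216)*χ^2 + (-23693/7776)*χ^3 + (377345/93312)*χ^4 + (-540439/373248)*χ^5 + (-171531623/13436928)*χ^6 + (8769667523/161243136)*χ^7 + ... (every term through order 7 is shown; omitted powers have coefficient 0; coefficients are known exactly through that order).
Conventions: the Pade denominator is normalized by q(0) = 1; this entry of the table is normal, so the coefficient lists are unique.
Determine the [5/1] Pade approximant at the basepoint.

The Pade approximant has numerator coefficients [2/9, -115760176/43775559, 1009171582/131326677, -2303073356/131326677, 36530426618/1181940093, -131553259952/3545820279]; denominator coefficients [1, -171531623/19455804].

Taylor coefficients needed (read off): a_0 = 2/9, a_1 = -37/54, a_2 = 355/216, a_3 = -23693/7776, a_4 = 377345/93312, a_5 = -540439/373248, a_6 = -171531623/13436928.
Write the denominator as Q(χ) = 1 + q1*χ. Requiring Q*f - P = O(χ^7) with deg P <= 5 kills the coefficients of χ^6..χ^6 in Q*f:
  χ^6: a_6 + q1*a_5 = 0, i.e. -171531623/13436928 + (-540439/373248)*q1 = 0.
Solving this linear system: q1 = -171531623/19455804.
The numerator is Q*f truncated at degree 5: P0 = a_0 = 2/9; P1 = a_1 + q1*a_0 = -115760176/43775559; P2 = a_2 + q1*a_1 = 1009171582/131326677; P3 = a_3 + q1*a_2 = -2303073356/131326677; P4 = a_4 + q1*a_3 = 36530426618/1181940093; P5 = a_5 + q1*a_4 = -131553259952/3545820279.


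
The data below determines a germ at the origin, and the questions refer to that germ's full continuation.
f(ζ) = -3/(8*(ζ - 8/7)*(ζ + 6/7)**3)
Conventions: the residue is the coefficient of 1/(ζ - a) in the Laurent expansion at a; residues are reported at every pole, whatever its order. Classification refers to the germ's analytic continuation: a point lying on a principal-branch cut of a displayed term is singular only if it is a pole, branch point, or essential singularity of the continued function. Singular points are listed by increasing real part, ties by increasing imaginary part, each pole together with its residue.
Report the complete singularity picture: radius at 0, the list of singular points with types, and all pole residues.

Radius of convergence at 0: 6/7.
At -6/7: a pole of order 3; residue 3/64.
At 8/7: a pole of order 1; residue -3/64.

Denominator factor (ζ - 8/7): pole of order 1 at 8/7, modulus 8/7.
Denominator factor (ζ + 6/7)^3: pole of order 3 at -6/7, modulus 6/7.
The radius of convergence is the smallest modulus among the singular points: 6/7.
At the order-3 pole -6/7 set g(ζ) = (ζ - (-6/7))^3*f(ζ) = -3/(8*(ζ - 8/7)).
Order-3 pole: residue = g''(a)/2; g''(-6/7) = 3/32, so the residue is 3/64.
At the order-1 pole 8/7 set g(ζ) = (ζ - (8/7))*f(ζ) = -3/(8*(ζ + 6/7)**3).
Simple pole: residue = g(a) at a = 8/7, which is -3/64.
List the singular points by increasing real part (a conjugate pair: the negative imaginary part first).
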